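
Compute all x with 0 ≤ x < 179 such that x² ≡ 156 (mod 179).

48, 131

Since 179 ≡ 3 (mod 4), a square root of 156 is 156^((179+1)/4) = 156^45 mod 179.
Repeated squaring: 156^2≡171, 156^4≡64, 156^8≡158, 156^16≡83, 156^32≡87 (mod 179).
156^45 = 156^(32+8+4+1) ≡ 48 (mod 179).
Check: 48² = 2304 ≡ 156 (mod 179). The two roots are 48 and 131.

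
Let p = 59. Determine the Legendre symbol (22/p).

1

Pull out 2: since 59 ≡ 3 (mod 8), (2/59) = -1.
Reciprocity: 11 ≡ 3 and 59 ≡ 3 (mod 4), so (11/59) = −(59/11).
Reduce top mod 11: now compute (4/11).
Pull out 2^2: since 11 ≡ 3 (mod 8), (2/11) = -1, so (2/11)^2 = +1.
Reached (1/11) = 1. Collecting the sign flips along the way, the symbol is +1.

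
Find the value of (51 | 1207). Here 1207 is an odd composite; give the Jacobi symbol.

Reciprocity: 51 ≡ 3 and 1207 ≡ 3 (mod 4), so (51/1207) = −(1207/51).
Reduce top mod 51: now compute (34/51).
Pull out 2: since 51 ≡ 3 (mod 8), (2/51) = -1.
Reciprocity: 17 ≡ 1 and 51 ≡ 3 (mod 4), so (17/51) = +(51/17).
Reduce top mod 17: now compute (0/17).
Top reduces to 0: gcd > 1, so the symbol is 0.

0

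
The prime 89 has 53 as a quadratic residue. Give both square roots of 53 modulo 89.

26, 63

89 ≡ 1 (mod 4), so we find a root by search.
Trying successive values, 26² = 676 ≡ 53 (mod 89). The other root is 89 − 26 = 63.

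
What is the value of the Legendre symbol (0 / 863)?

Top reduces to 0: gcd > 1, so the symbol is 0.

0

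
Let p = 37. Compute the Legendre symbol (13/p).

-1

Reciprocity: 13 ≡ 1 and 37 ≡ 1 (mod 4), so (13/37) = +(37/13).
Reduce top mod 13: now compute (11/13).
Reciprocity: 11 ≡ 3 and 13 ≡ 1 (mod 4), so (11/13) = +(13/11).
Reduce top mod 11: now compute (2/11).
Pull out 2: since 11 ≡ 3 (mod 8), (2/11) = -1.
Reached (1/11) = 1. Collecting the sign flips along the way, the symbol is -1.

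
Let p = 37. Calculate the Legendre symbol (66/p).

-1

Euler's criterion: (66/37) ≡ 29^18 (mod 37).
29^2 ≡ 27 (mod 37)
29^4 ≡ 26 (mod 37)
29^8 ≡ 10 (mod 37)
29^16 ≡ 26 (mod 37)
29^18 = 29^(16+2) ≡ 36 (mod 37).
Result is 36 ≡ −1, so (66/37) = −1.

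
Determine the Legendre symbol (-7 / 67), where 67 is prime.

1

Euler's criterion: (-7/67) ≡ 60^33 (mod 67).
60^2 ≡ 49 (mod 67)
60^4 ≡ 56 (mod 67)
60^8 ≡ 54 (mod 67)
60^16 ≡ 35 (mod 67)
60^32 ≡ 19 (mod 67)
60^33 = 60^(32+1) ≡ 1 (mod 67).
Result is 1, so (-7/67) = 1.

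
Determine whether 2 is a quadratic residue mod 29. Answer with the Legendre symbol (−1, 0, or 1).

-1

Euler's criterion: (2/29) ≡ 2^14 (mod 29).
2^2 ≡ 4 (mod 29)
2^4 ≡ 16 (mod 29)
2^8 ≡ 24 (mod 29)
2^14 = 2^(8+4+2) ≡ 28 (mod 29).
Result is 28 ≡ −1, so (2/29) = −1.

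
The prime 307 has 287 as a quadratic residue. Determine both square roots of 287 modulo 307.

Since 307 ≡ 3 (mod 4), a square root of 287 is 287^((307+1)/4) = 287^77 mod 307.
Repeated squaring: 287^2≡93, 287^4≡53, 287^8≡46, 287^16≡274, 287^32≡168, 287^64≡287 (mod 307).
287^77 = 287^(64+8+4+1) ≡ 168 (mod 307).
Check: 168² = 28224 ≡ 287 (mod 307). The two roots are 139 and 168.

139, 168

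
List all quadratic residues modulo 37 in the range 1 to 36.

Square k = 1,…,18 (k and 37−k give the same square):
1²=1, 2²=4, 3²=9, 4²=16, 5²=25, 6²=36, 7²≡12, 8²≡27, 9²≡7, 10²≡26, 11²≡10, 12²≡33, 13²≡21, 14²≡11, 15²≡3, 16²≡34, 17²≡30, 18²≡28 (mod 37).
So the quadratic residues mod 37 are {1, 3, 4, 7, 9, 10, 11, 12, 16, 21, 25, 26, 27, 28, 30, 33, 34, 36}.

1, 3, 4, 7, 9, 10, 11, 12, 16, 21, 25, 26, 27, 28, 30, 33, 34, 36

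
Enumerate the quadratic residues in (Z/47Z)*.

1,2,3,4,6,7,8,9,12,14,16,17,18,21,24,25,27,28,32,34,36,37,42

Square k = 1,…,23 (k and 47−k give the same square):
1²=1, 2²=4, 3²=9, 4²=16, 5²=25, 6²=36, 7²≡2, 8²≡17, 9²≡34, 10²≡6, 11²≡27, 12²≡3, 13²≡28, 14²≡8, 15²≡37, 16²≡21, 17²≡7, 18²≡42, 19²≡32, 20²≡24, 21²≡18, 22²≡14, 23²≡12 (mod 47).
So the quadratic residues mod 47 are {1, 2, 3, 4, 6, 7, 8, 9, 12, 14, 16, 17, 18, 21, 24, 25, 27, 28, 32, 34, 36, 37, 42}.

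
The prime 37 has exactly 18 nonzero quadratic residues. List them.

Square k = 1,…,18 (k and 37−k give the same square):
1²=1, 2²=4, 3²=9, 4²=16, 5²=25, 6²=36, 7²≡12, 8²≡27, 9²≡7, 10²≡26, 11²≡10, 12²≡33, 13²≡21, 14²≡11, 15²≡3, 16²≡34, 17²≡30, 18²≡28 (mod 37).
So the quadratic residues mod 37 are {1, 3, 4, 7, 9, 10, 11, 12, 16, 21, 25, 26, 27, 28, 30, 33, 34, 36}.

1,3,4,7,9,10,11,12,16,21,25,26,27,28,30,33,34,36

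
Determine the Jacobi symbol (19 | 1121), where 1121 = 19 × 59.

0

Reciprocity: 19 ≡ 3 and 1121 ≡ 1 (mod 4), so (19/1121) = +(1121/19).
Reduce top mod 19: now compute (0/19).
Top reduces to 0: gcd > 1, so the symbol is 0.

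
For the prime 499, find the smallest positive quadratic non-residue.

(2/499) = −1, so 2 is the smallest positive non-residue mod 499.

2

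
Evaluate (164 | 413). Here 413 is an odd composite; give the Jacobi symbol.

Pull out 2^2: since 413 ≡ 5 (mod 8), (2/413) = -1, so (2/413)^2 = +1.
Reciprocity: 41 ≡ 1 and 413 ≡ 1 (mod 4), so (41/413) = +(413/41).
Reduce top mod 41: now compute (3/41).
Reciprocity: 3 ≡ 3 and 41 ≡ 1 (mod 4), so (3/41) = +(41/3).
Reduce top mod 3: now compute (2/3).
Pull out 2: since 3 ≡ 3 (mod 8), (2/3) = -1.
Reached (1/3) = 1. Collecting the sign flips along the way, the symbol is -1.

-1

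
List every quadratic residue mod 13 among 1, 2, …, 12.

1,3,4,9,10,12

Square k = 1,…,6 (k and 13−k give the same square):
1²=1, 2²=4, 3²=9, 4²≡3, 5²≡12, 6²≡10 (mod 13).
So the quadratic residues mod 13 are {1, 3, 4, 9, 10, 12}.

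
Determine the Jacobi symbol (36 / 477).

Pull out 2^2: since 477 ≡ 5 (mod 8), (2/477) = -1, so (2/477)^2 = +1.
Reciprocity: 9 ≡ 1 and 477 ≡ 1 (mod 4), so (9/477) = +(477/9).
Reduce top mod 9: now compute (0/9).
Top reduces to 0: gcd > 1, so the symbol is 0.

0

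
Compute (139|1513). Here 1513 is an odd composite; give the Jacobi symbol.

Reciprocity: 139 ≡ 3 and 1513 ≡ 1 (mod 4), so (139/1513) = +(1513/139).
Reduce top mod 139: now compute (123/139).
Reciprocity: 123 ≡ 3 and 139 ≡ 3 (mod 4), so (123/139) = −(139/123).
Reduce top mod 123: now compute (16/123).
Pull out 2^4: since 123 ≡ 3 (mod 8), (2/123) = -1, so (2/123)^4 = +1.
Reached (1/123) = 1. Collecting the sign flips along the way, the symbol is -1.

-1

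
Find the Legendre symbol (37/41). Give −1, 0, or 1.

1

Reciprocity: 37 ≡ 1 and 41 ≡ 1 (mod 4), so (37/41) = +(41/37).
Reduce top mod 37: now compute (4/37).
Pull out 2^2: since 37 ≡ 5 (mod 8), (2/37) = -1, so (2/37)^2 = +1.
Reached (1/37) = 1. Collecting the sign flips along the way, the symbol is +1.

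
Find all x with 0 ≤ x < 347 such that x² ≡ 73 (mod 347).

Since 347 ≡ 3 (mod 4), a square root of 73 is 73^((347+1)/4) = 73^87 mod 347.
Repeated squaring: 73^2≡124, 73^4≡108, 73^8≡213, 73^16≡259, 73^32≡110, 73^64≡302 (mod 347).
73^87 = 73^(64+16+4+2+1) ≡ 75 (mod 347).
Check: 75² = 5625 ≡ 73 (mod 347). The two roots are 75 and 272.

75, 272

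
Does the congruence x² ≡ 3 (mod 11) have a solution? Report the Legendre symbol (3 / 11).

1

Euler's criterion: (3/11) ≡ 3^5 (mod 11).
3^2 ≡ 9 (mod 11)
3^4 ≡ 4 (mod 11)
3^5 = 3^(4+1) ≡ 1 (mod 11).
Result is 1, so (3/11) = 1.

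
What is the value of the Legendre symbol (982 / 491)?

0

First reduce: 982 ≡ 0 (mod 491).
Top reduces to 0: gcd > 1, so the symbol is 0.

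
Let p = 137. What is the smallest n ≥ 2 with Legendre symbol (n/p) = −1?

3

(2/137) = +1, so 2 is a residue.
(3/137) = −1, so 3 is the smallest positive non-residue mod 137.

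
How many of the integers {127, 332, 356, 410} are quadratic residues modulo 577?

2

(127/577) = +1 → QR.
(332/577) = -1 → non-residue.
(356/577) = -1 → non-residue.
(410/577) = +1 → QR.
Total quadratic residues among the 4: 2.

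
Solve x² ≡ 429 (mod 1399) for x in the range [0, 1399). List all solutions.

Since 1399 ≡ 3 (mod 4), a square root of 429 is 429^((1399+1)/4) = 429^350 mod 1399.
Repeated squaring: 429^2≡772, 429^4≡10, 429^8≡100, 429^16≡207, 429^32≡879, 429^64≡393, 429^128≡559, 429^256≡504 (mod 1399).
429^350 = 429^(256+64+16+8+4+2) ≡ 199 (mod 1399).
Check: 199² = 39601 ≡ 429 (mod 1399). The two roots are 199 and 1200.

199, 1200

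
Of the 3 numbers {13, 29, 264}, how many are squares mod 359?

(13/359) = -1 → non-residue.
(29/359) = -1 → non-residue.
(264/359) = +1 → QR.
Total quadratic residues among the 3: 1.

1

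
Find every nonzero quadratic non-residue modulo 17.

3,5,6,7,10,11,12,14

Square k = 1,…,8 (k and 17−k give the same square):
1²=1, 2²=4, 3²=9, 4²=16, 5²≡8, 6²≡2, 7²≡15, 8²≡13 (mod 17).
The residues are {1, 2, 4, 8, 9, 13, 15, 16}; the non-residues are the remaining 8 nonzero classes.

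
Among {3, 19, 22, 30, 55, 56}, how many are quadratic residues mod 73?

3

(3/73) = +1 → QR.
(19/73) = +1 → QR.
(22/73) = -1 → non-residue.
(30/73) = -1 → non-residue.
(55/73) = +1 → QR.
(56/73) = -1 → non-residue.
Total quadratic residues among the 6: 3.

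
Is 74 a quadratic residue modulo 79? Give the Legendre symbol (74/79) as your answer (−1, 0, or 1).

Pull out 2: since 79 ≡ 7 (mod 8), (2/79) = +1.
Reciprocity: 37 ≡ 1 and 79 ≡ 3 (mod 4), so (37/79) = +(79/37).
Reduce top mod 37: now compute (5/37).
Reciprocity: 5 ≡ 1 and 37 ≡ 1 (mod 4), so (5/37) = +(37/5).
Reduce top mod 5: now compute (2/5).
Pull out 2: since 5 ≡ 5 (mod 8), (2/5) = -1.
Reached (1/5) = 1. Collecting the sign flips along the way, the symbol is -1.

-1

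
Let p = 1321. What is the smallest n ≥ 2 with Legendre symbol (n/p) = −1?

7

(2/1321) = +1, so 2 is a residue.
(3/1321) = +1, so 3 is a residue.
(4/1321) = +1, so 4 is a residue.
(5/1321) = +1, so 5 is a residue.
(6/1321) = +1, so 6 is a residue.
(7/1321) = −1, so 7 is the smallest positive non-residue mod 1321.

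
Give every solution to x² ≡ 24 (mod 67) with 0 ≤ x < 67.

15, 52

Since 67 ≡ 3 (mod 4), a square root of 24 is 24^((67+1)/4) = 24^17 mod 67.
Repeated squaring: 24^2≡40, 24^4≡59, 24^8≡64, 24^16≡9 (mod 67).
24^17 = 24^(16+1) ≡ 15 (mod 67).
Check: 15² = 225 ≡ 24 (mod 67). The two roots are 15 and 52.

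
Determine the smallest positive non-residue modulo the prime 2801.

(2/2801) = +1, so 2 is a residue.
(3/2801) = −1, so 3 is the smallest positive non-residue mod 2801.

3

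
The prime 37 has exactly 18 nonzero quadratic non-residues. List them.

Square k = 1,…,18 (k and 37−k give the same square):
1²=1, 2²=4, 3²=9, 4²=16, 5²=25, 6²=36, 7²≡12, 8²≡27, 9²≡7, 10²≡26, 11²≡10, 12²≡33, 13²≡21, 14²≡11, 15²≡3, 16²≡34, 17²≡30, 18²≡28 (mod 37).
The residues are {1, 3, 4, 7, 9, 10, 11, 12, 16, 21, 25, 26, 27, 28, 30, 33, 34, 36}; the non-residues are the remaining 18 nonzero classes.

2,5,6,8,13,14,15,17,18,19,20,22,23,24,29,31,32,35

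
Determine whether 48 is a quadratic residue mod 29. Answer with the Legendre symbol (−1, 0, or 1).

-1

First reduce: 48 ≡ 19 (mod 29).
Reciprocity: 19 ≡ 3 and 29 ≡ 1 (mod 4), so (19/29) = +(29/19).
Reduce top mod 19: now compute (10/19).
Pull out 2: since 19 ≡ 3 (mod 8), (2/19) = -1.
Reciprocity: 5 ≡ 1 and 19 ≡ 3 (mod 4), so (5/19) = +(19/5).
Reduce top mod 5: now compute (4/5).
Pull out 2^2: since 5 ≡ 5 (mod 8), (2/5) = -1, so (2/5)^2 = +1.
Reached (1/5) = 1. Collecting the sign flips along the way, the symbol is -1.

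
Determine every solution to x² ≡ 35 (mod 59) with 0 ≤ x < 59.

Since 59 ≡ 3 (mod 4), a square root of 35 is 35^((59+1)/4) = 35^15 mod 59.
Repeated squaring: 35^2≡45, 35^4≡19, 35^8≡7 (mod 59).
35^15 = 35^(8+4+2+1) ≡ 25 (mod 59).
Check: 25² = 625 ≡ 35 (mod 59). The two roots are 25 and 34.

25, 34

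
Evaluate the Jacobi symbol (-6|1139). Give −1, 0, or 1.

First reduce: -6 ≡ 1133 (mod 1139).
Reciprocity: 1133 ≡ 1 and 1139 ≡ 3 (mod 4), so (1133/1139) = +(1139/1133).
Reduce top mod 1133: now compute (6/1133).
Pull out 2: since 1133 ≡ 5 (mod 8), (2/1133) = -1.
Reciprocity: 3 ≡ 3 and 1133 ≡ 1 (mod 4), so (3/1133) = +(1133/3).
Reduce top mod 3: now compute (2/3).
Pull out 2: since 3 ≡ 3 (mod 8), (2/3) = -1.
Reached (1/3) = 1. Collecting the sign flips along the way, the symbol is +1.

1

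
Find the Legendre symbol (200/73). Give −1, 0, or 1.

First reduce: 200 ≡ 54 (mod 73).
Pull out 2: since 73 ≡ 1 (mod 8), (2/73) = +1.
Reciprocity: 27 ≡ 3 and 73 ≡ 1 (mod 4), so (27/73) = +(73/27).
Reduce top mod 27: now compute (19/27).
Reciprocity: 19 ≡ 3 and 27 ≡ 3 (mod 4), so (19/27) = −(27/19).
Reduce top mod 19: now compute (8/19).
Pull out 2^3: since 19 ≡ 3 (mod 8), (2/19) = -1, so (2/19)^3 = -1.
Reached (1/19) = 1. Collecting the sign flips along the way, the symbol is +1.

1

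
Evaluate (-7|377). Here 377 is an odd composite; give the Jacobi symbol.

-1

First reduce: -7 ≡ 370 (mod 377).
Pull out 2: since 377 ≡ 1 (mod 8), (2/377) = +1.
Reciprocity: 185 ≡ 1 and 377 ≡ 1 (mod 4), so (185/377) = +(377/185).
Reduce top mod 185: now compute (7/185).
Reciprocity: 7 ≡ 3 and 185 ≡ 1 (mod 4), so (7/185) = +(185/7).
Reduce top mod 7: now compute (3/7).
Reciprocity: 3 ≡ 3 and 7 ≡ 3 (mod 4), so (3/7) = −(7/3).
Reduce top mod 3: now compute (1/3).
Reached (1/3) = 1. Collecting the sign flips along the way, the symbol is -1.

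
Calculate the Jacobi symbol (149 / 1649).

-1

Reciprocity: 149 ≡ 1 and 1649 ≡ 1 (mod 4), so (149/1649) = +(1649/149).
Reduce top mod 149: now compute (10/149).
Pull out 2: since 149 ≡ 5 (mod 8), (2/149) = -1.
Reciprocity: 5 ≡ 1 and 149 ≡ 1 (mod 4), so (5/149) = +(149/5).
Reduce top mod 5: now compute (4/5).
Pull out 2^2: since 5 ≡ 5 (mod 8), (2/5) = -1, so (2/5)^2 = +1.
Reached (1/5) = 1. Collecting the sign flips along the way, the symbol is -1.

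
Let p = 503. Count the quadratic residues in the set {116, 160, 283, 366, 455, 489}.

(116/503) = -1 → non-residue.
(160/503) = -1 → non-residue.
(283/503) = +1 → QR.
(366/503) = +1 → QR.
(455/503) = -1 → non-residue.
(489/503) = -1 → non-residue.
Total quadratic residues among the 6: 2.

2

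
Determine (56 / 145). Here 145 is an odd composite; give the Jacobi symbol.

-1

Pull out 2^3: since 145 ≡ 1 (mod 8), (2/145) = +1, so (2/145)^3 = +1.
Reciprocity: 7 ≡ 3 and 145 ≡ 1 (mod 4), so (7/145) = +(145/7).
Reduce top mod 7: now compute (5/7).
Reciprocity: 5 ≡ 1 and 7 ≡ 3 (mod 4), so (5/7) = +(7/5).
Reduce top mod 5: now compute (2/5).
Pull out 2: since 5 ≡ 5 (mod 8), (2/5) = -1.
Reached (1/5) = 1. Collecting the sign flips along the way, the symbol is -1.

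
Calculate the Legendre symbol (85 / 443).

-1

Reciprocity: 85 ≡ 1 and 443 ≡ 3 (mod 4), so (85/443) = +(443/85).
Reduce top mod 85: now compute (18/85).
Pull out 2: since 85 ≡ 5 (mod 8), (2/85) = -1.
Reciprocity: 9 ≡ 1 and 85 ≡ 1 (mod 4), so (9/85) = +(85/9).
Reduce top mod 9: now compute (4/9).
Pull out 2^2: since 9 ≡ 1 (mod 8), (2/9) = +1, so (2/9)^2 = +1.
Reached (1/9) = 1. Collecting the sign flips along the way, the symbol is -1.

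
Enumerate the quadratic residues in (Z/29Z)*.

Square k = 1,…,14 (k and 29−k give the same square):
1²=1, 2²=4, 3²=9, 4²=16, 5²=25, 6²≡7, 7²≡20, 8²≡6, 9²≡23, 10²≡13, 11²≡5, 12²≡28, 13²≡24, 14²≡22 (mod 29).
So the quadratic residues mod 29 are {1, 4, 5, 6, 7, 9, 13, 16, 20, 22, 23, 24, 25, 28}.

1 4 5 6 7 9 13 16 20 22 23 24 25 28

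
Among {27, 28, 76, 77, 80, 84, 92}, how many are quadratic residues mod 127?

2

(27/127) = -1 → non-residue.
(28/127) = -1 → non-residue.
(76/127) = +1 → QR.
(77/127) = -1 → non-residue.
(80/127) = -1 → non-residue.
(84/127) = +1 → QR.
(92/127) = -1 → non-residue.
Total quadratic residues among the 7: 2.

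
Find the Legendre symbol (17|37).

Reciprocity: 17 ≡ 1 and 37 ≡ 1 (mod 4), so (17/37) = +(37/17).
Reduce top mod 17: now compute (3/17).
Reciprocity: 3 ≡ 3 and 17 ≡ 1 (mod 4), so (3/17) = +(17/3).
Reduce top mod 3: now compute (2/3).
Pull out 2: since 3 ≡ 3 (mod 8), (2/3) = -1.
Reached (1/3) = 1. Collecting the sign flips along the way, the symbol is -1.

-1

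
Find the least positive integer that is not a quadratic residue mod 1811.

(2/1811) = −1, so 2 is the smallest positive non-residue mod 1811.

2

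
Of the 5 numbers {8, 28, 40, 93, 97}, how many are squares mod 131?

(8/131) = -1 → non-residue.
(28/131) = +1 → QR.
(40/131) = -1 → non-residue.
(93/131) = -1 → non-residue.
(97/131) = -1 → non-residue.
Total quadratic residues among the 5: 1.

1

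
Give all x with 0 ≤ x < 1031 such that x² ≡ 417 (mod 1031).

481, 550

Since 1031 ≡ 3 (mod 4), a square root of 417 is 417^((1031+1)/4) = 417^258 mod 1031.
Repeated squaring: 417^2≡681, 417^4≡842, 417^8≡667, 417^16≡528, 417^32≡414, 417^64≡250, 417^128≡640, 417^256≡293 (mod 1031).
417^258 = 417^(256+2) ≡ 550 (mod 1031).
Check: 550² = 302500 ≡ 417 (mod 1031). The two roots are 481 and 550.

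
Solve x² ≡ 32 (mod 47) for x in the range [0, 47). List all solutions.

19, 28

Since 47 ≡ 3 (mod 4), a square root of 32 is 32^((47+1)/4) = 32^12 mod 47.
Repeated squaring: 32^2≡37, 32^4≡6, 32^8≡36 (mod 47).
32^12 = 32^(8+4) ≡ 28 (mod 47).
Check: 28² = 784 ≡ 32 (mod 47). The two roots are 19 and 28.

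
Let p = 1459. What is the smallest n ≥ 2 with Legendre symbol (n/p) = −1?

2

(2/1459) = −1, so 2 is the smallest positive non-residue mod 1459.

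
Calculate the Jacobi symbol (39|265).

Reciprocity: 39 ≡ 3 and 265 ≡ 1 (mod 4), so (39/265) = +(265/39).
Reduce top mod 39: now compute (31/39).
Reciprocity: 31 ≡ 3 and 39 ≡ 3 (mod 4), so (31/39) = −(39/31).
Reduce top mod 31: now compute (8/31).
Pull out 2^3: since 31 ≡ 7 (mod 8), (2/31) = +1, so (2/31)^3 = +1.
Reached (1/31) = 1. Collecting the sign flips along the way, the symbol is -1.

-1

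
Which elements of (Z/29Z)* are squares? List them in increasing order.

Square k = 1,…,14 (k and 29−k give the same square):
1²=1, 2²=4, 3²=9, 4²=16, 5²=25, 6²≡7, 7²≡20, 8²≡6, 9²≡23, 10²≡13, 11²≡5, 12²≡28, 13²≡24, 14²≡22 (mod 29).
So the quadratic residues mod 29 are {1, 4, 5, 6, 7, 9, 13, 16, 20, 22, 23, 24, 25, 28}.

1,4,5,6,7,9,13,16,20,22,23,24,25,28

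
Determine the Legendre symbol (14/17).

Euler's criterion: (14/17) ≡ 14^8 (mod 17).
14^2 ≡ 9 (mod 17)
14^4 ≡ 13 (mod 17)
14^8 ≡ 16 (mod 17)
14^8 = 14^(8) ≡ 16 (mod 17).
Result is 16 ≡ −1, so (14/17) = −1.

-1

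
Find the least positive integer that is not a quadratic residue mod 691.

2

(2/691) = −1, so 2 is the smallest positive non-residue mod 691.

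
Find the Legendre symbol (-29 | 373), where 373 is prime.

1

Euler's criterion: (-29/373) ≡ 344^186 (mod 373).
344^2 ≡ 95 (mod 373)
344^4 ≡ 73 (mod 373)
344^8 ≡ 107 (mod 373)
344^16 ≡ 259 (mod 373)
344^32 ≡ 314 (mod 373)
344^64 ≡ 124 (mod 373)
344^128 ≡ 83 (mod 373)
344^186 = 344^(128+32+16+8+2) ≡ 1 (mod 373).
Result is 1, so (-29/373) = 1.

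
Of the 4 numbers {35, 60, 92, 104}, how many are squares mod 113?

2

(35/113) = -1 → non-residue.
(60/113) = +1 → QR.
(92/113) = -1 → non-residue.
(104/113) = +1 → QR.
Total quadratic residues among the 4: 2.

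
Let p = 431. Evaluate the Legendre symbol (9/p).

1

Reciprocity: 9 ≡ 1 and 431 ≡ 3 (mod 4), so (9/431) = +(431/9).
Reduce top mod 9: now compute (8/9).
Pull out 2^3: since 9 ≡ 1 (mod 8), (2/9) = +1, so (2/9)^3 = +1.
Reached (1/9) = 1. Collecting the sign flips along the way, the symbol is +1.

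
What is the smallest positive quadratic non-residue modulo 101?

2

(2/101) = −1, so 2 is the smallest positive non-residue mod 101.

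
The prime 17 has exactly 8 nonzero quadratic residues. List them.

1 2 4 8 9 13 15 16

Square k = 1,…,8 (k and 17−k give the same square):
1²=1, 2²=4, 3²=9, 4²=16, 5²≡8, 6²≡2, 7²≡15, 8²≡13 (mod 17).
So the quadratic residues mod 17 are {1, 2, 4, 8, 9, 13, 15, 16}.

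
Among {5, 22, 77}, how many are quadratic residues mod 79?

2

(5/79) = +1 → QR.
(22/79) = +1 → QR.
(77/79) = -1 → non-residue.
Total quadratic residues among the 3: 2.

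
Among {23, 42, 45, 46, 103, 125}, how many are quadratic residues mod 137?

1

(23/137) = -1 → non-residue.
(42/137) = -1 → non-residue.
(45/137) = -1 → non-residue.
(46/137) = -1 → non-residue.
(103/137) = +1 → QR.
(125/137) = -1 → non-residue.
Total quadratic residues among the 6: 1.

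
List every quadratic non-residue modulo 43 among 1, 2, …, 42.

2,3,5,7,8,12,18,19,20,22,26,27,28,29,30,32,33,34,37,39,42

Square k = 1,…,21 (k and 43−k give the same square):
1²=1, 2²=4, 3²=9, 4²=16, 5²=25, 6²=36, 7²≡6, 8²≡21, 9²≡38, 10²≡14, 11²≡35, 12²≡15, 13²≡40, 14²≡24, 15²≡10, 16²≡41, 17²≡31, 18²≡23, 19²≡17, 20²≡13, 21²≡11 (mod 43).
The residues are {1, 4, 6, 9, 10, 11, 13, 14, 15, 16, 17, 21, 23, 24, 25, 31, 35, 36, 38, 40, 41}; the non-residues are the remaining 21 nonzero classes.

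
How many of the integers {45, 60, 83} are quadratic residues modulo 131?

2

(45/131) = +1 → QR.
(60/131) = +1 → QR.
(83/131) = -1 → non-residue.
Total quadratic residues among the 3: 2.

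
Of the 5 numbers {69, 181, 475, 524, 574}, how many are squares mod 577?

(69/577) = +1 → QR.
(181/577) = +1 → QR.
(475/577) = +1 → QR.
(524/577) = +1 → QR.
(574/577) = +1 → QR.
Total quadratic residues among the 5: 5.

5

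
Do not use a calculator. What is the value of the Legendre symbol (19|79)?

1

Reciprocity: 19 ≡ 3 and 79 ≡ 3 (mod 4), so (19/79) = −(79/19).
Reduce top mod 19: now compute (3/19).
Reciprocity: 3 ≡ 3 and 19 ≡ 3 (mod 4), so (3/19) = −(19/3).
Reduce top mod 3: now compute (1/3).
Reached (1/3) = 1. Collecting the sign flips along the way, the symbol is +1.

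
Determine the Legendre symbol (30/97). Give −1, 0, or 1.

Euler's criterion: (30/97) ≡ 30^48 (mod 97).
30^2 ≡ 27 (mod 97)
30^4 ≡ 50 (mod 97)
30^8 ≡ 75 (mod 97)
30^16 ≡ 96 (mod 97)
30^32 ≡ 1 (mod 97)
30^48 = 30^(32+16) ≡ 96 (mod 97).
Result is 96 ≡ −1, so (30/97) = −1.

-1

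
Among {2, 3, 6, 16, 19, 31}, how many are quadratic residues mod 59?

3

(2/59) = -1 → non-residue.
(3/59) = +1 → QR.
(6/59) = -1 → non-residue.
(16/59) = +1 → QR.
(19/59) = +1 → QR.
(31/59) = -1 → non-residue.
Total quadratic residues among the 6: 3.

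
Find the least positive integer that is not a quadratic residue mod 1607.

5

(2/1607) = +1, so 2 is a residue.
(3/1607) = +1, so 3 is a residue.
(4/1607) = +1, so 4 is a residue.
(5/1607) = −1, so 5 is the smallest positive non-residue mod 1607.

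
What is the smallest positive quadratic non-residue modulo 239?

(2/239) = +1, so 2 is a residue.
(3/239) = +1, so 3 is a residue.
(4/239) = +1, so 4 is a residue.
(5/239) = +1, so 5 is a residue.
(6/239) = +1, so 6 is a residue.
(7/239) = −1, so 7 is the smallest positive non-residue mod 239.

7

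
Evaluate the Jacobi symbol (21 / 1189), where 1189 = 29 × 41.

-1

Reciprocity: 21 ≡ 1 and 1189 ≡ 1 (mod 4), so (21/1189) = +(1189/21).
Reduce top mod 21: now compute (13/21).
Reciprocity: 13 ≡ 1 and 21 ≡ 1 (mod 4), so (13/21) = +(21/13).
Reduce top mod 13: now compute (8/13).
Pull out 2^3: since 13 ≡ 5 (mod 8), (2/13) = -1, so (2/13)^3 = -1.
Reached (1/13) = 1. Collecting the sign flips along the way, the symbol is -1.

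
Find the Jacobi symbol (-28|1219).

1

First reduce: -28 ≡ 1191 (mod 1219).
Reciprocity: 1191 ≡ 3 and 1219 ≡ 3 (mod 4), so (1191/1219) = −(1219/1191).
Reduce top mod 1191: now compute (28/1191).
Pull out 2^2: since 1191 ≡ 7 (mod 8), (2/1191) = +1, so (2/1191)^2 = +1.
Reciprocity: 7 ≡ 3 and 1191 ≡ 3 (mod 4), so (7/1191) = −(1191/7).
Reduce top mod 7: now compute (1/7).
Reached (1/7) = 1. Collecting the sign flips along the way, the symbol is +1.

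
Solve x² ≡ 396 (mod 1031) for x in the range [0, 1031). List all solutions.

191, 840

Since 1031 ≡ 3 (mod 4), a square root of 396 is 396^((1031+1)/4) = 396^258 mod 1031.
Repeated squaring: 396^2≡104, 396^4≡506, 396^8≡348, 396^16≡477, 396^32≡709, 396^64≡584, 396^128≡826, 396^256≡785 (mod 1031).
396^258 = 396^(256+2) ≡ 191 (mod 1031).
Check: 191² = 36481 ≡ 396 (mod 1031). The two roots are 191 and 840.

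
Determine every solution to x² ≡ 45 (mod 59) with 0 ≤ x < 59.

24, 35

Since 59 ≡ 3 (mod 4), a square root of 45 is 45^((59+1)/4) = 45^15 mod 59.
Repeated squaring: 45^2≡19, 45^4≡7, 45^8≡49 (mod 59).
45^15 = 45^(8+4+2+1) ≡ 35 (mod 59).
Check: 35² = 1225 ≡ 45 (mod 59). The two roots are 24 and 35.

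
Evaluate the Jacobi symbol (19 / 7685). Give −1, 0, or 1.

Reciprocity: 19 ≡ 3 and 7685 ≡ 1 (mod 4), so (19/7685) = +(7685/19).
Reduce top mod 19: now compute (9/19).
Reciprocity: 9 ≡ 1 and 19 ≡ 3 (mod 4), so (9/19) = +(19/9).
Reduce top mod 9: now compute (1/9).
Reached (1/9) = 1. Collecting the sign flips along the way, the symbol is +1.

1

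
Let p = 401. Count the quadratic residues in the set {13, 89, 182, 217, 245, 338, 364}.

3

(13/401) = -1 → non-residue.
(89/401) = +1 → QR.
(182/401) = -1 → non-residue.
(217/401) = -1 → non-residue.
(245/401) = +1 → QR.
(338/401) = +1 → QR.
(364/401) = -1 → non-residue.
Total quadratic residues among the 7: 3.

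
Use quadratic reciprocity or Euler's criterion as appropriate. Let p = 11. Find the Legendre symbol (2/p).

Euler's criterion: (2/11) ≡ 2^5 (mod 11).
2^2 ≡ 4 (mod 11)
2^4 ≡ 5 (mod 11)
2^5 = 2^(4+1) ≡ 10 (mod 11).
Result is 10 ≡ −1, so (2/11) = −1.

-1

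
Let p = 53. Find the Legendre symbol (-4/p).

1

Euler's criterion: (-4/53) ≡ 49^26 (mod 53).
49^2 ≡ 16 (mod 53)
49^4 ≡ 44 (mod 53)
49^8 ≡ 28 (mod 53)
49^16 ≡ 42 (mod 53)
49^26 = 49^(16+8+2) ≡ 1 (mod 53).
Result is 1, so (-4/53) = 1.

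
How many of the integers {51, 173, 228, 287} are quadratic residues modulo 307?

1

(51/307) = -1 → non-residue.
(173/307) = -1 → non-residue.
(228/307) = -1 → non-residue.
(287/307) = +1 → QR.
Total quadratic residues among the 4: 1.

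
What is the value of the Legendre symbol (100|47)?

1

First reduce: 100 ≡ 6 (mod 47).
Pull out 2: since 47 ≡ 7 (mod 8), (2/47) = +1.
Reciprocity: 3 ≡ 3 and 47 ≡ 3 (mod 4), so (3/47) = −(47/3).
Reduce top mod 3: now compute (2/3).
Pull out 2: since 3 ≡ 3 (mod 8), (2/3) = -1.
Reached (1/3) = 1. Collecting the sign flips along the way, the symbol is +1.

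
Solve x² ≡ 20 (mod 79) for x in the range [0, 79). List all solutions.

39, 40

Since 79 ≡ 3 (mod 4), a square root of 20 is 20^((79+1)/4) = 20^20 mod 79.
Repeated squaring: 20^2≡5, 20^4≡25, 20^8≡72, 20^16≡49 (mod 79).
20^20 = 20^(16+4) ≡ 40 (mod 79).
Check: 40² = 1600 ≡ 20 (mod 79). The two roots are 39 and 40.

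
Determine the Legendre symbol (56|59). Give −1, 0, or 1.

-1

Pull out 2^3: since 59 ≡ 3 (mod 8), (2/59) = -1, so (2/59)^3 = -1.
Reciprocity: 7 ≡ 3 and 59 ≡ 3 (mod 4), so (7/59) = −(59/7).
Reduce top mod 7: now compute (3/7).
Reciprocity: 3 ≡ 3 and 7 ≡ 3 (mod 4), so (3/7) = −(7/3).
Reduce top mod 3: now compute (1/3).
Reached (1/3) = 1. Collecting the sign flips along the way, the symbol is -1.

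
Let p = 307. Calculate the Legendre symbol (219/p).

1

Euler's criterion: (219/307) ≡ 219^153 (mod 307).
219^2 ≡ 69 (mod 307)
219^4 ≡ 156 (mod 307)
219^8 ≡ 83 (mod 307)
219^16 ≡ 135 (mod 307)
219^32 ≡ 112 (mod 307)
219^64 ≡ 264 (mod 307)
219^128 ≡ 7 (mod 307)
219^153 = 219^(128+16+8+1) ≡ 1 (mod 307).
Result is 1, so (219/307) = 1.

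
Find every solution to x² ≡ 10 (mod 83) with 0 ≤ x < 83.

33, 50

Since 83 ≡ 3 (mod 4), a square root of 10 is 10^((83+1)/4) = 10^21 mod 83.
Repeated squaring: 10^2≡17, 10^4≡40, 10^8≡23, 10^16≡31 (mod 83).
10^21 = 10^(16+4+1) ≡ 33 (mod 83).
Check: 33² = 1089 ≡ 10 (mod 83). The two roots are 33 and 50.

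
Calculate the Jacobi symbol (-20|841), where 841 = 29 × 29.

First reduce: -20 ≡ 821 (mod 841).
Reciprocity: 821 ≡ 1 and 841 ≡ 1 (mod 4), so (821/841) = +(841/821).
Reduce top mod 821: now compute (20/821).
Pull out 2^2: since 821 ≡ 5 (mod 8), (2/821) = -1, so (2/821)^2 = +1.
Reciprocity: 5 ≡ 1 and 821 ≡ 1 (mod 4), so (5/821) = +(821/5).
Reduce top mod 5: now compute (1/5).
Reached (1/5) = 1. Collecting the sign flips along the way, the symbol is +1.

1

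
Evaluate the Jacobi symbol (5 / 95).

0

Reciprocity: 5 ≡ 1 and 95 ≡ 3 (mod 4), so (5/95) = +(95/5).
Reduce top mod 5: now compute (0/5).
Top reduces to 0: gcd > 1, so the symbol is 0.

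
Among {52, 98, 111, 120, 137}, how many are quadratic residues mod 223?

(52/223) = -1 → non-residue.
(98/223) = +1 → QR.
(111/223) = -1 → non-residue.
(120/223) = +1 → QR.
(137/223) = -1 → non-residue.
Total quadratic residues among the 5: 2.

2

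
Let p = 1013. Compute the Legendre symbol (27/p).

Reciprocity: 27 ≡ 3 and 1013 ≡ 1 (mod 4), so (27/1013) = +(1013/27).
Reduce top mod 27: now compute (14/27).
Pull out 2: since 27 ≡ 3 (mod 8), (2/27) = -1.
Reciprocity: 7 ≡ 3 and 27 ≡ 3 (mod 4), so (7/27) = −(27/7).
Reduce top mod 7: now compute (6/7).
Pull out 2: since 7 ≡ 7 (mod 8), (2/7) = +1.
Reciprocity: 3 ≡ 3 and 7 ≡ 3 (mod 4), so (3/7) = −(7/3).
Reduce top mod 3: now compute (1/3).
Reached (1/3) = 1. Collecting the sign flips along the way, the symbol is -1.

-1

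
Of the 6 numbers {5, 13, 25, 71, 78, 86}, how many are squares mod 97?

(5/97) = -1 → non-residue.
(13/97) = -1 → non-residue.
(25/97) = +1 → QR.
(71/97) = -1 → non-residue.
(78/97) = -1 → non-residue.
(86/97) = +1 → QR.
Total quadratic residues among the 6: 2.

2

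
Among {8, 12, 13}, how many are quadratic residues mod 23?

3

(8/23) = +1 → QR.
(12/23) = +1 → QR.
(13/23) = +1 → QR.
Total quadratic residues among the 3: 3.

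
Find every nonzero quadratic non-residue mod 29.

2,3,8,10,11,12,14,15,17,18,19,21,26,27

Square k = 1,…,14 (k and 29−k give the same square):
1²=1, 2²=4, 3²=9, 4²=16, 5²=25, 6²≡7, 7²≡20, 8²≡6, 9²≡23, 10²≡13, 11²≡5, 12²≡28, 13²≡24, 14²≡22 (mod 29).
The residues are {1, 4, 5, 6, 7, 9, 13, 16, 20, 22, 23, 24, 25, 28}; the non-residues are the remaining 14 nonzero classes.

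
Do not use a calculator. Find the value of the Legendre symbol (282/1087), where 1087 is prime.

Euler's criterion: (282/1087) ≡ 282^543 (mod 1087).
282^2 ≡ 173 (mod 1087)
282^4 ≡ 580 (mod 1087)
282^8 ≡ 517 (mod 1087)
282^16 ≡ 974 (mod 1087)
282^32 ≡ 812 (mod 1087)
282^64 ≡ 622 (mod 1087)
282^128 ≡ 999 (mod 1087)
282^256 ≡ 135 (mod 1087)
282^512 ≡ 833 (mod 1087)
282^543 = 282^(512+16+8+4+2+1) ≡ 1 (mod 1087).
Result is 1, so (282/1087) = 1.

1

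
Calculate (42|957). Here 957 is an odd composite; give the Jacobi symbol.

0

Pull out 2: since 957 ≡ 5 (mod 8), (2/957) = -1.
Reciprocity: 21 ≡ 1 and 957 ≡ 1 (mod 4), so (21/957) = +(957/21).
Reduce top mod 21: now compute (12/21).
Pull out 2^2: since 21 ≡ 5 (mod 8), (2/21) = -1, so (2/21)^2 = +1.
Reciprocity: 3 ≡ 3 and 21 ≡ 1 (mod 4), so (3/21) = +(21/3).
Reduce top mod 3: now compute (0/3).
Top reduces to 0: gcd > 1, so the symbol is 0.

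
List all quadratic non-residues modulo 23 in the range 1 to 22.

5, 7, 10, 11, 14, 15, 17, 19, 20, 21, 22

Square k = 1,…,11 (k and 23−k give the same square):
1²=1, 2²=4, 3²=9, 4²=16, 5²≡2, 6²≡13, 7²≡3, 8²≡18, 9²≡12, 10²≡8, 11²≡6 (mod 23).
The residues are {1, 2, 3, 4, 6, 8, 9, 12, 13, 16, 18}; the non-residues are the remaining 11 nonzero classes.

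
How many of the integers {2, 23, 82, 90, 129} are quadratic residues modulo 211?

1

(2/211) = -1 → non-residue.
(23/211) = -1 → non-residue.
(82/211) = +1 → QR.
(90/211) = -1 → non-residue.
(129/211) = -1 → non-residue.
Total quadratic residues among the 5: 1.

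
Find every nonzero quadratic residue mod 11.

1 3 4 5 9

Square k = 1,…,5 (k and 11−k give the same square):
1²=1, 2²=4, 3²=9, 4²≡5, 5²≡3 (mod 11).
So the quadratic residues mod 11 are {1, 3, 4, 5, 9}.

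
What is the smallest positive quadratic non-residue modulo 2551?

3

(2/2551) = +1, so 2 is a residue.
(3/2551) = −1, so 3 is the smallest positive non-residue mod 2551.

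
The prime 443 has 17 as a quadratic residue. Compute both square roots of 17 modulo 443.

Since 443 ≡ 3 (mod 4), a square root of 17 is 17^((443+1)/4) = 17^111 mod 443.
Repeated squaring: 17^2≡289, 17^4≡237, 17^8≡351, 17^16≡47, 17^32≡437, 17^64≡36 (mod 443).
17^111 = 17^(64+32+8+4+2+1) ≡ 367 (mod 443).
Check: 367² = 134689 ≡ 17 (mod 443). The two roots are 76 and 367.

76, 367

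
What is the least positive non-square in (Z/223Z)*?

(2/223) = +1, so 2 is a residue.
(3/223) = −1, so 3 is the smallest positive non-residue mod 223.

3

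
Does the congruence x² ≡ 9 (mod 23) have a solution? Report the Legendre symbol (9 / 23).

Reciprocity: 9 ≡ 1 and 23 ≡ 3 (mod 4), so (9/23) = +(23/9).
Reduce top mod 9: now compute (5/9).
Reciprocity: 5 ≡ 1 and 9 ≡ 1 (mod 4), so (5/9) = +(9/5).
Reduce top mod 5: now compute (4/5).
Pull out 2^2: since 5 ≡ 5 (mod 8), (2/5) = -1, so (2/5)^2 = +1.
Reached (1/5) = 1. Collecting the sign flips along the way, the symbol is +1.

1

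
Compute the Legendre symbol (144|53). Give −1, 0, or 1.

1

First reduce: 144 ≡ 38 (mod 53).
Pull out 2: since 53 ≡ 5 (mod 8), (2/53) = -1.
Reciprocity: 19 ≡ 3 and 53 ≡ 1 (mod 4), so (19/53) = +(53/19).
Reduce top mod 19: now compute (15/19).
Reciprocity: 15 ≡ 3 and 19 ≡ 3 (mod 4), so (15/19) = −(19/15).
Reduce top mod 15: now compute (4/15).
Pull out 2^2: since 15 ≡ 7 (mod 8), (2/15) = +1, so (2/15)^2 = +1.
Reached (1/15) = 1. Collecting the sign flips along the way, the symbol is +1.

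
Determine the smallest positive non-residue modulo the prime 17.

(2/17) = +1, so 2 is a residue.
(3/17) = −1, so 3 is the smallest positive non-residue mod 17.

3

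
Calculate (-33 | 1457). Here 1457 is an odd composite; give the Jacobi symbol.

-1

First reduce: -33 ≡ 1424 (mod 1457).
Pull out 2^4: since 1457 ≡ 1 (mod 8), (2/1457) = +1, so (2/1457)^4 = +1.
Reciprocity: 89 ≡ 1 and 1457 ≡ 1 (mod 4), so (89/1457) = +(1457/89).
Reduce top mod 89: now compute (33/89).
Reciprocity: 33 ≡ 1 and 89 ≡ 1 (mod 4), so (33/89) = +(89/33).
Reduce top mod 33: now compute (23/33).
Reciprocity: 23 ≡ 3 and 33 ≡ 1 (mod 4), so (23/33) = +(33/23).
Reduce top mod 23: now compute (10/23).
Pull out 2: since 23 ≡ 7 (mod 8), (2/23) = +1.
Reciprocity: 5 ≡ 1 and 23 ≡ 3 (mod 4), so (5/23) = +(23/5).
Reduce top mod 5: now compute (3/5).
Reciprocity: 3 ≡ 3 and 5 ≡ 1 (mod 4), so (3/5) = +(5/3).
Reduce top mod 3: now compute (2/3).
Pull out 2: since 3 ≡ 3 (mod 8), (2/3) = -1.
Reached (1/3) = 1. Collecting the sign flips along the way, the symbol is -1.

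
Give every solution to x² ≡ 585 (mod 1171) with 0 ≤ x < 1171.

139, 1032

Since 1171 ≡ 3 (mod 4), a square root of 585 is 585^((1171+1)/4) = 585^293 mod 1171.
Repeated squaring: 585^2≡293, 585^4≡366, 585^8≡462, 585^16≡322, 585^32≡636, 585^64≡501, 585^128≡407, 585^256≡538 (mod 1171).
585^293 = 585^(256+32+4+1) ≡ 139 (mod 1171).
Check: 139² = 19321 ≡ 585 (mod 1171). The two roots are 139 and 1032.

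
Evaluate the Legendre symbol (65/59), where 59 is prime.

-1

First reduce: 65 ≡ 6 (mod 59).
Pull out 2: since 59 ≡ 3 (mod 8), (2/59) = -1.
Reciprocity: 3 ≡ 3 and 59 ≡ 3 (mod 4), so (3/59) = −(59/3).
Reduce top mod 3: now compute (2/3).
Pull out 2: since 3 ≡ 3 (mod 8), (2/3) = -1.
Reached (1/3) = 1. Collecting the sign flips along the way, the symbol is -1.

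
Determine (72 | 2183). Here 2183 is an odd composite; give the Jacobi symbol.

Pull out 2^3: since 2183 ≡ 7 (mod 8), (2/2183) = +1, so (2/2183)^3 = +1.
Reciprocity: 9 ≡ 1 and 2183 ≡ 3 (mod 4), so (9/2183) = +(2183/9).
Reduce top mod 9: now compute (5/9).
Reciprocity: 5 ≡ 1 and 9 ≡ 1 (mod 4), so (5/9) = +(9/5).
Reduce top mod 5: now compute (4/5).
Pull out 2^2: since 5 ≡ 5 (mod 8), (2/5) = -1, so (2/5)^2 = +1.
Reached (1/5) = 1. Collecting the sign flips along the way, the symbol is +1.

1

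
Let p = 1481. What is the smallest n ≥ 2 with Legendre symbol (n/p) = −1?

3

(2/1481) = +1, so 2 is a residue.
(3/1481) = −1, so 3 is the smallest positive non-residue mod 1481.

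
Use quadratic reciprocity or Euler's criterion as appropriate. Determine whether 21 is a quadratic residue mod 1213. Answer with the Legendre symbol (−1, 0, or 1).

Reciprocity: 21 ≡ 1 and 1213 ≡ 1 (mod 4), so (21/1213) = +(1213/21).
Reduce top mod 21: now compute (16/21).
Pull out 2^4: since 21 ≡ 5 (mod 8), (2/21) = -1, so (2/21)^4 = +1.
Reached (1/21) = 1. Collecting the sign flips along the way, the symbol is +1.

1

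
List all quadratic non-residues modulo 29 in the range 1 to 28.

Square k = 1,…,14 (k and 29−k give the same square):
1²=1, 2²=4, 3²=9, 4²=16, 5²=25, 6²≡7, 7²≡20, 8²≡6, 9²≡23, 10²≡13, 11²≡5, 12²≡28, 13²≡24, 14²≡22 (mod 29).
The residues are {1, 4, 5, 6, 7, 9, 13, 16, 20, 22, 23, 24, 25, 28}; the non-residues are the remaining 14 nonzero classes.

2,3,8,10,11,12,14,15,17,18,19,21,26,27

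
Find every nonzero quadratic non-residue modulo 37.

2, 5, 6, 8, 13, 14, 15, 17, 18, 19, 20, 22, 23, 24, 29, 31, 32, 35

Square k = 1,…,18 (k and 37−k give the same square):
1²=1, 2²=4, 3²=9, 4²=16, 5²=25, 6²=36, 7²≡12, 8²≡27, 9²≡7, 10²≡26, 11²≡10, 12²≡33, 13²≡21, 14²≡11, 15²≡3, 16²≡34, 17²≡30, 18²≡28 (mod 37).
The residues are {1, 3, 4, 7, 9, 10, 11, 12, 16, 21, 25, 26, 27, 28, 30, 33, 34, 36}; the non-residues are the remaining 18 nonzero classes.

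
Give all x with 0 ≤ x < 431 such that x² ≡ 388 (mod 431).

Since 431 ≡ 3 (mod 4), a square root of 388 is 388^((431+1)/4) = 388^108 mod 431.
Repeated squaring: 388^2≡125, 388^4≡109, 388^8≡244, 388^16≡58, 388^32≡347, 388^64≡160 (mod 431).
388^108 = 388^(64+32+8+4) ≡ 41 (mod 431).
Check: 41² = 1681 ≡ 388 (mod 431). The two roots are 41 and 390.

41, 390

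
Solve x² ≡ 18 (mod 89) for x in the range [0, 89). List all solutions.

14, 75

89 ≡ 1 (mod 4), so we find a root by search.
Trying successive values, 14² = 196 ≡ 18 (mod 89). The other root is 89 − 14 = 75.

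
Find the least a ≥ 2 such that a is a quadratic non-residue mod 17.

(2/17) = +1, so 2 is a residue.
(3/17) = −1, so 3 is the smallest positive non-residue mod 17.

3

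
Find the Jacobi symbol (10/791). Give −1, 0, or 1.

Pull out 2: since 791 ≡ 7 (mod 8), (2/791) = +1.
Reciprocity: 5 ≡ 1 and 791 ≡ 3 (mod 4), so (5/791) = +(791/5).
Reduce top mod 5: now compute (1/5).
Reached (1/5) = 1. Collecting the sign flips along the way, the symbol is +1.

1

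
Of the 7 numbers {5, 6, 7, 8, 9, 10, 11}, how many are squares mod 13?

2

(5/13) = -1 → non-residue.
(6/13) = -1 → non-residue.
(7/13) = -1 → non-residue.
(8/13) = -1 → non-residue.
(9/13) = +1 → QR.
(10/13) = +1 → QR.
(11/13) = -1 → non-residue.
Total quadratic residues among the 7: 2.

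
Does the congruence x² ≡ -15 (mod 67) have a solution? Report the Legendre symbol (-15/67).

-1

Euler's criterion: (-15/67) ≡ 52^33 (mod 67).
52^2 ≡ 24 (mod 67)
52^4 ≡ 40 (mod 67)
52^8 ≡ 59 (mod 67)
52^16 ≡ 64 (mod 67)
52^32 ≡ 9 (mod 67)
52^33 = 52^(32+1) ≡ 66 (mod 67).
Result is 66 ≡ −1, so (-15/67) = −1.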